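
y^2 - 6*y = y*(y - 6)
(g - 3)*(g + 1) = g^2 - 2*g - 3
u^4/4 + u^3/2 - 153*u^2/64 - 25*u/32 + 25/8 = (u/4 + 1)*(u - 2)*(u - 5/4)*(u + 5/4)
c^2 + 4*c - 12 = (c - 2)*(c + 6)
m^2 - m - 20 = (m - 5)*(m + 4)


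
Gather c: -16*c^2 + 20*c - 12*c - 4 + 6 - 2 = -16*c^2 + 8*c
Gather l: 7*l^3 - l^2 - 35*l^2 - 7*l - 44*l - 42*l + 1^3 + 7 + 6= 7*l^3 - 36*l^2 - 93*l + 14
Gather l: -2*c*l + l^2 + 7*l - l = l^2 + l*(6 - 2*c)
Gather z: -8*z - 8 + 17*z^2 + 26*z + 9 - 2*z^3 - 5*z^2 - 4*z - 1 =-2*z^3 + 12*z^2 + 14*z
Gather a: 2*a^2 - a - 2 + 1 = 2*a^2 - a - 1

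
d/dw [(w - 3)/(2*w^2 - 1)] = (2*w^2 - 4*w*(w - 3) - 1)/(2*w^2 - 1)^2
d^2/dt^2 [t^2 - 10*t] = 2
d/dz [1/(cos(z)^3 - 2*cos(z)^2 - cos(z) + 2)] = (3*cos(z)^2 - 4*cos(z) - 1)/((cos(z) - 2)^2*sin(z)^3)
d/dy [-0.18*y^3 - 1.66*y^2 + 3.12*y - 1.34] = -0.54*y^2 - 3.32*y + 3.12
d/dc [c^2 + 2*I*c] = 2*c + 2*I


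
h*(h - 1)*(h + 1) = h^3 - h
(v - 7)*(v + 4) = v^2 - 3*v - 28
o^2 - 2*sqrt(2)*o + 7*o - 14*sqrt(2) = (o + 7)*(o - 2*sqrt(2))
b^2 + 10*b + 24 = (b + 4)*(b + 6)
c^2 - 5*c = c*(c - 5)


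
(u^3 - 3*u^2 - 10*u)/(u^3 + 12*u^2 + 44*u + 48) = u*(u - 5)/(u^2 + 10*u + 24)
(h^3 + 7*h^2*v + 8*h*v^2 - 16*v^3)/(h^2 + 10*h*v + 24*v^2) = (h^2 + 3*h*v - 4*v^2)/(h + 6*v)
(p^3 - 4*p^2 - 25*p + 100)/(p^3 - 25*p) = (p - 4)/p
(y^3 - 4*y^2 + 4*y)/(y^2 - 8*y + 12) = y*(y - 2)/(y - 6)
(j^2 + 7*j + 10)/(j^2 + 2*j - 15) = (j + 2)/(j - 3)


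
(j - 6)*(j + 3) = j^2 - 3*j - 18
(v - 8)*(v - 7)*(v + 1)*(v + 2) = v^4 - 12*v^3 + 13*v^2 + 138*v + 112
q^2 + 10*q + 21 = (q + 3)*(q + 7)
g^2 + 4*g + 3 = (g + 1)*(g + 3)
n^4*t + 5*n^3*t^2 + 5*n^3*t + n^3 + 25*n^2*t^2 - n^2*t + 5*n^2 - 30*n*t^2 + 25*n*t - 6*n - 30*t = (n - 1)*(n + 6)*(n + 5*t)*(n*t + 1)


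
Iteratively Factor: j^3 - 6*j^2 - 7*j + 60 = (j + 3)*(j^2 - 9*j + 20) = (j - 5)*(j + 3)*(j - 4)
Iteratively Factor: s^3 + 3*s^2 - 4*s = (s)*(s^2 + 3*s - 4) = s*(s - 1)*(s + 4)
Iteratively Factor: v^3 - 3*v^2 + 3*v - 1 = (v - 1)*(v^2 - 2*v + 1) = (v - 1)^2*(v - 1)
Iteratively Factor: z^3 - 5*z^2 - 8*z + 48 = (z + 3)*(z^2 - 8*z + 16) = (z - 4)*(z + 3)*(z - 4)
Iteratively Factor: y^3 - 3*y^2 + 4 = (y - 2)*(y^2 - y - 2) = (y - 2)^2*(y + 1)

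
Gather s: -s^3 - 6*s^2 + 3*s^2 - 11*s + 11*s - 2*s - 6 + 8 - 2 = -s^3 - 3*s^2 - 2*s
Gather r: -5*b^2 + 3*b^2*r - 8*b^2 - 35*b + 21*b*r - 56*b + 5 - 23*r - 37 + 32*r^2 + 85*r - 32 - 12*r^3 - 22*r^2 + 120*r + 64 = -13*b^2 - 91*b - 12*r^3 + 10*r^2 + r*(3*b^2 + 21*b + 182)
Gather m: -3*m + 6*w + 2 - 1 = -3*m + 6*w + 1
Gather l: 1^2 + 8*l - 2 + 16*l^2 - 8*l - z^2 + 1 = 16*l^2 - z^2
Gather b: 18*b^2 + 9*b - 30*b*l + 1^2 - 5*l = 18*b^2 + b*(9 - 30*l) - 5*l + 1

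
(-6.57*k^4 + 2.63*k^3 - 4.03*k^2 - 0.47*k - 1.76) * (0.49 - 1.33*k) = 8.7381*k^5 - 6.7172*k^4 + 6.6486*k^3 - 1.3496*k^2 + 2.1105*k - 0.8624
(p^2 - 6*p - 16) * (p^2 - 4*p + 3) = p^4 - 10*p^3 + 11*p^2 + 46*p - 48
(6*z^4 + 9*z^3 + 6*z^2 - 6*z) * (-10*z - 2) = -60*z^5 - 102*z^4 - 78*z^3 + 48*z^2 + 12*z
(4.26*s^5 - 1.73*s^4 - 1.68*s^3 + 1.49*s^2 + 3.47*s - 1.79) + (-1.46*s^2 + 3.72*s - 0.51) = 4.26*s^5 - 1.73*s^4 - 1.68*s^3 + 0.03*s^2 + 7.19*s - 2.3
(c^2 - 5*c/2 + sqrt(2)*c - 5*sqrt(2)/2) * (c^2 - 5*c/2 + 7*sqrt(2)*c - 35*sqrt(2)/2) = c^4 - 5*c^3 + 8*sqrt(2)*c^3 - 40*sqrt(2)*c^2 + 81*c^2/4 - 70*c + 50*sqrt(2)*c + 175/2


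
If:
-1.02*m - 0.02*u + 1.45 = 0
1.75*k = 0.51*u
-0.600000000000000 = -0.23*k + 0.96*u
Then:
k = -0.20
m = 1.43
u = -0.67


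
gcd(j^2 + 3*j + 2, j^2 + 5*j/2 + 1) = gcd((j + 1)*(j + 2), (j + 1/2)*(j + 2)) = j + 2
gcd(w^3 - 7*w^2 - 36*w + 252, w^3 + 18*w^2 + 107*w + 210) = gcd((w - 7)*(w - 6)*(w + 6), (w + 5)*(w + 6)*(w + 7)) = w + 6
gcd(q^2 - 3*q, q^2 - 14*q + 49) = 1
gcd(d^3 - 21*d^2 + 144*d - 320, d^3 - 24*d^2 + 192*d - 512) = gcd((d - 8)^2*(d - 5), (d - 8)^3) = d^2 - 16*d + 64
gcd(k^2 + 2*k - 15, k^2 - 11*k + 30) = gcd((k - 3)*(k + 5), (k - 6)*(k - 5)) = 1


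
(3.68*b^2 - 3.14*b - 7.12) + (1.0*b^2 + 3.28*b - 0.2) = 4.68*b^2 + 0.14*b - 7.32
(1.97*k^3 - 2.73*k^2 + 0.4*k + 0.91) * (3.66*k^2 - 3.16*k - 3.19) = 7.2102*k^5 - 16.217*k^4 + 3.8065*k^3 + 10.7753*k^2 - 4.1516*k - 2.9029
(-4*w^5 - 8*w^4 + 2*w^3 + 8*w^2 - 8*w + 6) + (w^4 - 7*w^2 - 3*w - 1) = -4*w^5 - 7*w^4 + 2*w^3 + w^2 - 11*w + 5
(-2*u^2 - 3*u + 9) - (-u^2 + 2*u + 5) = -u^2 - 5*u + 4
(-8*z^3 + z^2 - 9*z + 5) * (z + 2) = -8*z^4 - 15*z^3 - 7*z^2 - 13*z + 10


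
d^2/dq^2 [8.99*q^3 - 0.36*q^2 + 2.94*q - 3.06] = 53.94*q - 0.72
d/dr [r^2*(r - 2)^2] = 4*r*(r - 2)*(r - 1)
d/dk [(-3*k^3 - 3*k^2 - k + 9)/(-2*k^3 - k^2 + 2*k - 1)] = (-3*k^4 - 16*k^3 + 56*k^2 + 24*k - 17)/(4*k^6 + 4*k^5 - 7*k^4 + 6*k^2 - 4*k + 1)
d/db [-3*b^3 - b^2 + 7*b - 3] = -9*b^2 - 2*b + 7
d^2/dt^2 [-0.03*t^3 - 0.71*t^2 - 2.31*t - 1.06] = -0.18*t - 1.42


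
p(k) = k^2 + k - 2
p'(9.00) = 19.00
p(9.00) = 88.00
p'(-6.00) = -11.00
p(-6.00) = 28.00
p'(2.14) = 5.28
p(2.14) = 4.72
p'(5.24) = 11.48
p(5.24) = 30.70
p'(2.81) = 6.62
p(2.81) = 8.71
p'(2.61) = 6.22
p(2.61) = 7.42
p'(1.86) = 4.72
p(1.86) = 3.32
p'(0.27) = 1.54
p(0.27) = -1.66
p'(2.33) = 5.66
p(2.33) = 5.76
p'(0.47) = 1.94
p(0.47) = -1.31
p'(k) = 2*k + 1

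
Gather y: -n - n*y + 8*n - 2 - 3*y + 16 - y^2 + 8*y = 7*n - y^2 + y*(5 - n) + 14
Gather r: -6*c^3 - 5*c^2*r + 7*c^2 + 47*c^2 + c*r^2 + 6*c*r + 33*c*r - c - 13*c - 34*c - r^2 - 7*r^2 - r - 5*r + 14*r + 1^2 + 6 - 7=-6*c^3 + 54*c^2 - 48*c + r^2*(c - 8) + r*(-5*c^2 + 39*c + 8)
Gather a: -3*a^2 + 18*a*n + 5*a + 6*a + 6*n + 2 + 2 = -3*a^2 + a*(18*n + 11) + 6*n + 4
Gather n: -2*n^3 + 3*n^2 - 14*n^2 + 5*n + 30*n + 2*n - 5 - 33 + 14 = -2*n^3 - 11*n^2 + 37*n - 24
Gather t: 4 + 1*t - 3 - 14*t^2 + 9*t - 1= -14*t^2 + 10*t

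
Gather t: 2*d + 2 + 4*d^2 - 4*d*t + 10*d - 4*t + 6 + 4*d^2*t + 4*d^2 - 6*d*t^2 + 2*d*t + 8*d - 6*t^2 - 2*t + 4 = 8*d^2 + 20*d + t^2*(-6*d - 6) + t*(4*d^2 - 2*d - 6) + 12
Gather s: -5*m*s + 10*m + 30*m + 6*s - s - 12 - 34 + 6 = 40*m + s*(5 - 5*m) - 40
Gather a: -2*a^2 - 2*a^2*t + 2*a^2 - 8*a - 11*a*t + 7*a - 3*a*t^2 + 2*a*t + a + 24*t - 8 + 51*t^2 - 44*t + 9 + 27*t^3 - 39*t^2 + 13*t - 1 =-2*a^2*t + a*(-3*t^2 - 9*t) + 27*t^3 + 12*t^2 - 7*t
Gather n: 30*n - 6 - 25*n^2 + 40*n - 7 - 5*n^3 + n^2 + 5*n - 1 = -5*n^3 - 24*n^2 + 75*n - 14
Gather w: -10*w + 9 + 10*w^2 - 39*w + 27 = 10*w^2 - 49*w + 36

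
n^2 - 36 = (n - 6)*(n + 6)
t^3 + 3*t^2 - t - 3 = (t - 1)*(t + 1)*(t + 3)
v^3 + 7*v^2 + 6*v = v*(v + 1)*(v + 6)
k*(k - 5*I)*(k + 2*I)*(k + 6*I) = k^4 + 3*I*k^3 + 28*k^2 + 60*I*k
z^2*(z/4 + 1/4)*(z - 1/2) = z^4/4 + z^3/8 - z^2/8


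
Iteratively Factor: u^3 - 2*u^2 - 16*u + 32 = (u + 4)*(u^2 - 6*u + 8) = (u - 2)*(u + 4)*(u - 4)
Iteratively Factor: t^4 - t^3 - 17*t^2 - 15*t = (t - 5)*(t^3 + 4*t^2 + 3*t) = (t - 5)*(t + 1)*(t^2 + 3*t) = t*(t - 5)*(t + 1)*(t + 3)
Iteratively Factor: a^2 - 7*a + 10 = (a - 2)*(a - 5)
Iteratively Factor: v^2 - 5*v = (v - 5)*(v)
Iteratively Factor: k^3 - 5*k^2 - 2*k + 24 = (k + 2)*(k^2 - 7*k + 12) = (k - 3)*(k + 2)*(k - 4)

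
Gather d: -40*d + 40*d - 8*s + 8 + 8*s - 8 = 0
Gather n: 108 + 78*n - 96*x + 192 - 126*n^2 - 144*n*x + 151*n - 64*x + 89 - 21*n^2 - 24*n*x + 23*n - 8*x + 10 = -147*n^2 + n*(252 - 168*x) - 168*x + 399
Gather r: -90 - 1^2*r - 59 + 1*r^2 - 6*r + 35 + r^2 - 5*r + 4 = 2*r^2 - 12*r - 110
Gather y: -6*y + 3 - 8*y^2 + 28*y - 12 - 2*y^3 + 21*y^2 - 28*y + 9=-2*y^3 + 13*y^2 - 6*y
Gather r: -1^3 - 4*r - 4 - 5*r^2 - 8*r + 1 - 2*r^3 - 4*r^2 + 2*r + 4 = -2*r^3 - 9*r^2 - 10*r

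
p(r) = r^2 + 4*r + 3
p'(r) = 2*r + 4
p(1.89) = 14.13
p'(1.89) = 7.78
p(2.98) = 23.80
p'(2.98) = 9.96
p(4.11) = 36.33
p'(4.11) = 12.22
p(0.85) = 7.12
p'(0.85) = 5.70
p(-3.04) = 0.08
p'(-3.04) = -2.08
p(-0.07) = 2.72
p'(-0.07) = 3.86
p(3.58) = 30.14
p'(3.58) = 11.16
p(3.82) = 32.87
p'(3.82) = 11.64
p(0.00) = 3.00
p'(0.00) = 4.00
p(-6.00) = 15.00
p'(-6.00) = -8.00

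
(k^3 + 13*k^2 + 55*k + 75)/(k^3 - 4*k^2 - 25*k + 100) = (k^2 + 8*k + 15)/(k^2 - 9*k + 20)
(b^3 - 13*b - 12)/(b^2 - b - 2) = (b^2 - b - 12)/(b - 2)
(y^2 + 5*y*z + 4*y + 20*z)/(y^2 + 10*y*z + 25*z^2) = (y + 4)/(y + 5*z)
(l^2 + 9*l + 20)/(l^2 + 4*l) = (l + 5)/l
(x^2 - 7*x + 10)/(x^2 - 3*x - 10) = (x - 2)/(x + 2)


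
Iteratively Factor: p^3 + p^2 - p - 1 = (p - 1)*(p^2 + 2*p + 1) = (p - 1)*(p + 1)*(p + 1)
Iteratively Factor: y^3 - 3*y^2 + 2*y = (y - 1)*(y^2 - 2*y) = (y - 2)*(y - 1)*(y)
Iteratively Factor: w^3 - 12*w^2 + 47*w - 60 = (w - 5)*(w^2 - 7*w + 12) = (w - 5)*(w - 3)*(w - 4)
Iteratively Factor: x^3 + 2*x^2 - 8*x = (x)*(x^2 + 2*x - 8) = x*(x + 4)*(x - 2)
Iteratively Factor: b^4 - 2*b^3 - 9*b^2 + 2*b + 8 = (b - 1)*(b^3 - b^2 - 10*b - 8) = (b - 4)*(b - 1)*(b^2 + 3*b + 2) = (b - 4)*(b - 1)*(b + 1)*(b + 2)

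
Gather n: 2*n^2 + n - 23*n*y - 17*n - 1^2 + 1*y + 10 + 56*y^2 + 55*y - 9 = 2*n^2 + n*(-23*y - 16) + 56*y^2 + 56*y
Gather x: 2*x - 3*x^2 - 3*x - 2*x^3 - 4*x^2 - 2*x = -2*x^3 - 7*x^2 - 3*x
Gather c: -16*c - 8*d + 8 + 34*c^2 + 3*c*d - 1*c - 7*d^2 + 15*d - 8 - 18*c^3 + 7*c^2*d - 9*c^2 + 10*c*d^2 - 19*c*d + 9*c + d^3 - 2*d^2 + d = -18*c^3 + c^2*(7*d + 25) + c*(10*d^2 - 16*d - 8) + d^3 - 9*d^2 + 8*d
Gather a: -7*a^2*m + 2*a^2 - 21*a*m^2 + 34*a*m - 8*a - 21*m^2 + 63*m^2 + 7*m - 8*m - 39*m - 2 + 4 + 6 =a^2*(2 - 7*m) + a*(-21*m^2 + 34*m - 8) + 42*m^2 - 40*m + 8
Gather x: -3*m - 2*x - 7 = -3*m - 2*x - 7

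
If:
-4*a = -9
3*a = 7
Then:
No Solution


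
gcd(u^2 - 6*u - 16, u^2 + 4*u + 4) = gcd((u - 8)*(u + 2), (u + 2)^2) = u + 2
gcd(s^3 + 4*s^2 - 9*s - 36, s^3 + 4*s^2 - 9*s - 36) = s^3 + 4*s^2 - 9*s - 36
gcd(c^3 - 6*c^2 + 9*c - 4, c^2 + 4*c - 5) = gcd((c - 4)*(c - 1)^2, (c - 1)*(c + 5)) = c - 1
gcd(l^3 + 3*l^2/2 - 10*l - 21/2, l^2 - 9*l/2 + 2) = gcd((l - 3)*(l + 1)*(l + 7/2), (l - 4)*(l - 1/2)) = 1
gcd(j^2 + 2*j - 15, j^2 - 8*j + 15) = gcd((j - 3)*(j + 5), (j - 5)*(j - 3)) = j - 3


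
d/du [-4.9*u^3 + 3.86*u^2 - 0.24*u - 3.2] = -14.7*u^2 + 7.72*u - 0.24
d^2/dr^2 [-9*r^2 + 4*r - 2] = -18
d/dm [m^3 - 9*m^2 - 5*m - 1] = 3*m^2 - 18*m - 5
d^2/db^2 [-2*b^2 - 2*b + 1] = -4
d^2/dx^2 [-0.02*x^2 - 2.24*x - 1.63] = -0.0400000000000000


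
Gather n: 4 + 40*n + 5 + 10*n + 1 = 50*n + 10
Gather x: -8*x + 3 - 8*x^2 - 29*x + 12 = -8*x^2 - 37*x + 15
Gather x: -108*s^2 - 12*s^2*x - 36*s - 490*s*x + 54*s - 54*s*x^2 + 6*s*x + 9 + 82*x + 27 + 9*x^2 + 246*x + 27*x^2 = -108*s^2 + 18*s + x^2*(36 - 54*s) + x*(-12*s^2 - 484*s + 328) + 36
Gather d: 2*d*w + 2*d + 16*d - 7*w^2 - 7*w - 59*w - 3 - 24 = d*(2*w + 18) - 7*w^2 - 66*w - 27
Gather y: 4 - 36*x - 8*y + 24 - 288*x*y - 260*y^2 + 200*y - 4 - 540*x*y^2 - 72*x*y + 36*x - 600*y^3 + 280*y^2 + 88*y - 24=-600*y^3 + y^2*(20 - 540*x) + y*(280 - 360*x)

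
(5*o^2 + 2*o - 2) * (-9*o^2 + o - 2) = -45*o^4 - 13*o^3 + 10*o^2 - 6*o + 4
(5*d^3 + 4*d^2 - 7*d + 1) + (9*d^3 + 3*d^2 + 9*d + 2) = 14*d^3 + 7*d^2 + 2*d + 3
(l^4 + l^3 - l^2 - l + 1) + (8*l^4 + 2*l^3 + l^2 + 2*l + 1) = 9*l^4 + 3*l^3 + l + 2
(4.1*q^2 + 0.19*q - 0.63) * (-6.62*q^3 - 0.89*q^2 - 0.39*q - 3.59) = -27.142*q^5 - 4.9068*q^4 + 2.4025*q^3 - 14.2324*q^2 - 0.4364*q + 2.2617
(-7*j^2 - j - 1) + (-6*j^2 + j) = -13*j^2 - 1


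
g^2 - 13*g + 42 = (g - 7)*(g - 6)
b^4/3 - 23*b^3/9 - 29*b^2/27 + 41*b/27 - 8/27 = (b/3 + 1/3)*(b - 8)*(b - 1/3)^2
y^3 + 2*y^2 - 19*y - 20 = (y - 4)*(y + 1)*(y + 5)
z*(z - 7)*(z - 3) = z^3 - 10*z^2 + 21*z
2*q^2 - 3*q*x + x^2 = (-2*q + x)*(-q + x)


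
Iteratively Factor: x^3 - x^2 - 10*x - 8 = (x + 1)*(x^2 - 2*x - 8) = (x + 1)*(x + 2)*(x - 4)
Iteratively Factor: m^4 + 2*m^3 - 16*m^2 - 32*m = (m - 4)*(m^3 + 6*m^2 + 8*m) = (m - 4)*(m + 2)*(m^2 + 4*m) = m*(m - 4)*(m + 2)*(m + 4)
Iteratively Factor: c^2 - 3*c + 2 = (c - 2)*(c - 1)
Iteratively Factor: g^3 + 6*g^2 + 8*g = (g + 2)*(g^2 + 4*g) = (g + 2)*(g + 4)*(g)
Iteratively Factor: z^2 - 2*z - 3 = (z + 1)*(z - 3)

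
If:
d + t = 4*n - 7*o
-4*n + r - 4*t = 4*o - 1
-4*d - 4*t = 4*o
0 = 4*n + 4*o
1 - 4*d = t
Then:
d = 1/3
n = 0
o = 0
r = -7/3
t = -1/3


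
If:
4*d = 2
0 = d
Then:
No Solution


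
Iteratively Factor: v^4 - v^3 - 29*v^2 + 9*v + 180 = (v + 3)*(v^3 - 4*v^2 - 17*v + 60) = (v - 3)*(v + 3)*(v^2 - v - 20) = (v - 5)*(v - 3)*(v + 3)*(v + 4)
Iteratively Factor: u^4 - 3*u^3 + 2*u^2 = (u - 1)*(u^3 - 2*u^2) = (u - 2)*(u - 1)*(u^2) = u*(u - 2)*(u - 1)*(u)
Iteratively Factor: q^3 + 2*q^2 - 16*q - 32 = (q + 2)*(q^2 - 16) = (q - 4)*(q + 2)*(q + 4)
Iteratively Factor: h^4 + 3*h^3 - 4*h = (h)*(h^3 + 3*h^2 - 4) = h*(h + 2)*(h^2 + h - 2) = h*(h + 2)^2*(h - 1)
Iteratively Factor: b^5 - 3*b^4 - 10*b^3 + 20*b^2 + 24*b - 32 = (b + 2)*(b^4 - 5*b^3 + 20*b - 16) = (b - 2)*(b + 2)*(b^3 - 3*b^2 - 6*b + 8) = (b - 2)*(b - 1)*(b + 2)*(b^2 - 2*b - 8) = (b - 2)*(b - 1)*(b + 2)^2*(b - 4)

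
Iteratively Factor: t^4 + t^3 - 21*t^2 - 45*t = (t - 5)*(t^3 + 6*t^2 + 9*t) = t*(t - 5)*(t^2 + 6*t + 9) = t*(t - 5)*(t + 3)*(t + 3)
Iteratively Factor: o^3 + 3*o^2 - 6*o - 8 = (o + 4)*(o^2 - o - 2) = (o - 2)*(o + 4)*(o + 1)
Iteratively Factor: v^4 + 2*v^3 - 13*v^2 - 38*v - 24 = (v + 3)*(v^3 - v^2 - 10*v - 8) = (v + 2)*(v + 3)*(v^2 - 3*v - 4) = (v - 4)*(v + 2)*(v + 3)*(v + 1)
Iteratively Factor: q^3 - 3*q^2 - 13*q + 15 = (q - 1)*(q^2 - 2*q - 15) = (q - 5)*(q - 1)*(q + 3)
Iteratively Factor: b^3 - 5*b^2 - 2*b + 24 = (b - 4)*(b^2 - b - 6) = (b - 4)*(b - 3)*(b + 2)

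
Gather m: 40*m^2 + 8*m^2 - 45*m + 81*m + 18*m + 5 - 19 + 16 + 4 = 48*m^2 + 54*m + 6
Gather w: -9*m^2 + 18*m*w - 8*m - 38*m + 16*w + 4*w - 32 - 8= -9*m^2 - 46*m + w*(18*m + 20) - 40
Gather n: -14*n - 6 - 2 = -14*n - 8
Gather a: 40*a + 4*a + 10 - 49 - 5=44*a - 44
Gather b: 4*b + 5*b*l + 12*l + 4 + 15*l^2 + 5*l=b*(5*l + 4) + 15*l^2 + 17*l + 4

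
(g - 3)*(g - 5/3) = g^2 - 14*g/3 + 5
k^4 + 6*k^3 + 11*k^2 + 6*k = k*(k + 1)*(k + 2)*(k + 3)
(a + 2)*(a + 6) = a^2 + 8*a + 12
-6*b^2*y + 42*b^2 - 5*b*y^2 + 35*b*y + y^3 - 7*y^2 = (-6*b + y)*(b + y)*(y - 7)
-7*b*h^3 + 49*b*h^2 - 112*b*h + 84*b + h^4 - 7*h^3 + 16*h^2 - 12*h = (-7*b + h)*(h - 3)*(h - 2)^2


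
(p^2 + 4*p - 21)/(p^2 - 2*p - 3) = (p + 7)/(p + 1)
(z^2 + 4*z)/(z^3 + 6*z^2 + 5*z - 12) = z/(z^2 + 2*z - 3)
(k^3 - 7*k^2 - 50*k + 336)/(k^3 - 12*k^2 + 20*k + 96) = (k + 7)/(k + 2)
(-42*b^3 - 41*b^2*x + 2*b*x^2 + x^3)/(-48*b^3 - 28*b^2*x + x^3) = (7*b^2 + 8*b*x + x^2)/(8*b^2 + 6*b*x + x^2)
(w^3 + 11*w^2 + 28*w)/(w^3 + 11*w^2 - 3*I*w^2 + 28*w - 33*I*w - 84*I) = w/(w - 3*I)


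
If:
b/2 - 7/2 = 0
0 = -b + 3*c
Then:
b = 7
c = 7/3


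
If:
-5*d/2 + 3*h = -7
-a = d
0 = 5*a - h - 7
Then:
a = 4/5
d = -4/5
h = -3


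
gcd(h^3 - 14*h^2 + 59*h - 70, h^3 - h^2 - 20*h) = h - 5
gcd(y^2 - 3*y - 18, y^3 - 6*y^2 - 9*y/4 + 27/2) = y - 6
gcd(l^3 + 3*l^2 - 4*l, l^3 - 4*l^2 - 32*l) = l^2 + 4*l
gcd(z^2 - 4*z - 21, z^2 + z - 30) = 1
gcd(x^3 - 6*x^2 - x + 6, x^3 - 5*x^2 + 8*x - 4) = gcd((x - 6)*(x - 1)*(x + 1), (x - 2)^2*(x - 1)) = x - 1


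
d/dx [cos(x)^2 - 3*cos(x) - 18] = (3 - 2*cos(x))*sin(x)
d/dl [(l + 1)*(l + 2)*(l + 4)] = 3*l^2 + 14*l + 14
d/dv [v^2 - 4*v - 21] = 2*v - 4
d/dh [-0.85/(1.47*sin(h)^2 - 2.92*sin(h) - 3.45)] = (2.499*sin(h) - 2.482)*cos(h)/(-1.47*sin(h)^2 + 2.92*sin(h) + 3.45)^2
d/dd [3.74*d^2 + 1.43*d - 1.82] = 7.48*d + 1.43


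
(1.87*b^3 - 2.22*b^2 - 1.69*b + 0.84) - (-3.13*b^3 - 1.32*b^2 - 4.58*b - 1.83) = 5.0*b^3 - 0.9*b^2 + 2.89*b + 2.67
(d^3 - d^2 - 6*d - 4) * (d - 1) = d^4 - 2*d^3 - 5*d^2 + 2*d + 4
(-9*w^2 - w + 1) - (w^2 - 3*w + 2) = -10*w^2 + 2*w - 1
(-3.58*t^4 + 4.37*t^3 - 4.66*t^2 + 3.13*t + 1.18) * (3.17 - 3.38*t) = 12.1004*t^5 - 26.1192*t^4 + 29.6037*t^3 - 25.3516*t^2 + 5.9337*t + 3.7406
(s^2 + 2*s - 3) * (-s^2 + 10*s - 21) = -s^4 + 8*s^3 + 2*s^2 - 72*s + 63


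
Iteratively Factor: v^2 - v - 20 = (v - 5)*(v + 4)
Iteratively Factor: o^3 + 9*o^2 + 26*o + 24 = (o + 4)*(o^2 + 5*o + 6) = (o + 2)*(o + 4)*(o + 3)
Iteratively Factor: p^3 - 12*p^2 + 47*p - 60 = (p - 5)*(p^2 - 7*p + 12) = (p - 5)*(p - 3)*(p - 4)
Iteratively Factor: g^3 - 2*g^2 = (g)*(g^2 - 2*g) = g^2*(g - 2)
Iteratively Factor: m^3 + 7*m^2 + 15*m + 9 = (m + 3)*(m^2 + 4*m + 3) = (m + 1)*(m + 3)*(m + 3)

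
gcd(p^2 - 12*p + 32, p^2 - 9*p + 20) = p - 4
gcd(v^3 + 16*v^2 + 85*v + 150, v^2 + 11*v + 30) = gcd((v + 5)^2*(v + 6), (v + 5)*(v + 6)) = v^2 + 11*v + 30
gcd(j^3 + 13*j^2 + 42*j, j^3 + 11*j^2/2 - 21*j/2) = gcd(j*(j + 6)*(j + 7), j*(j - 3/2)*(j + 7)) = j^2 + 7*j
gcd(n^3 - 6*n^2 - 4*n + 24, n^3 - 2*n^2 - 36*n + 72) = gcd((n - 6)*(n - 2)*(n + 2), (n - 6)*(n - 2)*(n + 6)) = n^2 - 8*n + 12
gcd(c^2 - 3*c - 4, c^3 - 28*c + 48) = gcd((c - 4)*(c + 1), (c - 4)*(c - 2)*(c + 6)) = c - 4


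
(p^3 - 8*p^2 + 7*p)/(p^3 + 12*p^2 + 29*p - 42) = p*(p - 7)/(p^2 + 13*p + 42)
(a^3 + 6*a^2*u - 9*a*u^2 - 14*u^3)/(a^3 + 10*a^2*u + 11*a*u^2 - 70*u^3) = (a + u)/(a + 5*u)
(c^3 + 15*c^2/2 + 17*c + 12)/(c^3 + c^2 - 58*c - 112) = (c^2 + 11*c/2 + 6)/(c^2 - c - 56)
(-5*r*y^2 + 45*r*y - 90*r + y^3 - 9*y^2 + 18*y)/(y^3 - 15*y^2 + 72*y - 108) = (-5*r + y)/(y - 6)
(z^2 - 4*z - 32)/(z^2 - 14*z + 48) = (z + 4)/(z - 6)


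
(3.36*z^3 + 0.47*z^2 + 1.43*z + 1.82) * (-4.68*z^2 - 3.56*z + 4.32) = -15.7248*z^5 - 14.1612*z^4 + 6.1496*z^3 - 11.578*z^2 - 0.301600000000001*z + 7.8624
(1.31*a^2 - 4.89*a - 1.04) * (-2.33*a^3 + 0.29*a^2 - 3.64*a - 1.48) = -3.0523*a^5 + 11.7736*a^4 - 3.7633*a^3 + 15.5592*a^2 + 11.0228*a + 1.5392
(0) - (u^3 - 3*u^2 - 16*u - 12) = -u^3 + 3*u^2 + 16*u + 12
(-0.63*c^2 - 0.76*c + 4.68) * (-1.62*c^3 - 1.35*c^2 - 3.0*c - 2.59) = 1.0206*c^5 + 2.0817*c^4 - 4.6656*c^3 - 2.4063*c^2 - 12.0716*c - 12.1212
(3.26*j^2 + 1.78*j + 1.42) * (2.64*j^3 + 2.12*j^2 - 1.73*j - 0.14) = 8.6064*j^5 + 11.6104*j^4 + 1.8826*j^3 - 0.5254*j^2 - 2.7058*j - 0.1988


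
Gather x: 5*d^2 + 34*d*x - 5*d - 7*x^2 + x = 5*d^2 - 5*d - 7*x^2 + x*(34*d + 1)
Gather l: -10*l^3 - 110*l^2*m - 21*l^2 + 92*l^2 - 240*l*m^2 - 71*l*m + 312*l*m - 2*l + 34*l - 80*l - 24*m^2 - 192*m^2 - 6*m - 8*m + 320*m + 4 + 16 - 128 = -10*l^3 + l^2*(71 - 110*m) + l*(-240*m^2 + 241*m - 48) - 216*m^2 + 306*m - 108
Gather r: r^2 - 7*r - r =r^2 - 8*r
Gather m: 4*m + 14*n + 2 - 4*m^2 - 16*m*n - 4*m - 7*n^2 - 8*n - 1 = -4*m^2 - 16*m*n - 7*n^2 + 6*n + 1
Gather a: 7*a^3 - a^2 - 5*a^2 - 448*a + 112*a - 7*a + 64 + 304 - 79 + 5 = 7*a^3 - 6*a^2 - 343*a + 294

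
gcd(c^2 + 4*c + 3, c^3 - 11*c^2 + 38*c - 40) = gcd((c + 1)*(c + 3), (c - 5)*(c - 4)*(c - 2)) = 1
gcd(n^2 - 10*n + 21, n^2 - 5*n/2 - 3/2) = n - 3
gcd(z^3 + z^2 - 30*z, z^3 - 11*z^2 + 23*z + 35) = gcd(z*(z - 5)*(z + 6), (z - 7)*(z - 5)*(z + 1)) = z - 5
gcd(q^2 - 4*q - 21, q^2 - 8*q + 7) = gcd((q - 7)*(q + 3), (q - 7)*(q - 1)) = q - 7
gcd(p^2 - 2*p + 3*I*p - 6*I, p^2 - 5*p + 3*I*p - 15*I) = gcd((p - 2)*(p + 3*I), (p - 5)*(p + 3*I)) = p + 3*I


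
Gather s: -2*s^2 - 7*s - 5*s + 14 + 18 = -2*s^2 - 12*s + 32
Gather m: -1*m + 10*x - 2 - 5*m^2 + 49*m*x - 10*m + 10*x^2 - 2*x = -5*m^2 + m*(49*x - 11) + 10*x^2 + 8*x - 2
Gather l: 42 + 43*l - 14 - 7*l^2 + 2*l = -7*l^2 + 45*l + 28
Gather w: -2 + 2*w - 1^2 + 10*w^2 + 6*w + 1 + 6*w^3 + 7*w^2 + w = 6*w^3 + 17*w^2 + 9*w - 2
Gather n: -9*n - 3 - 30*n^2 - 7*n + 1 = -30*n^2 - 16*n - 2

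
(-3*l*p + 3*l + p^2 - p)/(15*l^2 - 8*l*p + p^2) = (p - 1)/(-5*l + p)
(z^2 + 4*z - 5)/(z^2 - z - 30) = (z - 1)/(z - 6)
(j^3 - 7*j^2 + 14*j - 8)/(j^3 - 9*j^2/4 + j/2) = 4*(j^2 - 5*j + 4)/(j*(4*j - 1))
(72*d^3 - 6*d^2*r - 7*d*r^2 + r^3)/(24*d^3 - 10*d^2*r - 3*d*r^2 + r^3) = (-6*d + r)/(-2*d + r)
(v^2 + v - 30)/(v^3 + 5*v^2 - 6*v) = (v - 5)/(v*(v - 1))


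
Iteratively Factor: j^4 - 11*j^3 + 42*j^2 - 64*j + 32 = (j - 1)*(j^3 - 10*j^2 + 32*j - 32) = (j - 2)*(j - 1)*(j^2 - 8*j + 16) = (j - 4)*(j - 2)*(j - 1)*(j - 4)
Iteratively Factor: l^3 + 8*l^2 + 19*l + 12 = (l + 1)*(l^2 + 7*l + 12) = (l + 1)*(l + 4)*(l + 3)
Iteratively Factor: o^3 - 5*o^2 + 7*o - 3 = (o - 1)*(o^2 - 4*o + 3) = (o - 1)^2*(o - 3)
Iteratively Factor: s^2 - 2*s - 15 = (s + 3)*(s - 5)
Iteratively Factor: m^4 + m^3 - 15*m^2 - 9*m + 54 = (m + 3)*(m^3 - 2*m^2 - 9*m + 18) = (m - 2)*(m + 3)*(m^2 - 9) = (m - 3)*(m - 2)*(m + 3)*(m + 3)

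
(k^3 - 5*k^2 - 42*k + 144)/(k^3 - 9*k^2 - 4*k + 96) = (k^2 + 3*k - 18)/(k^2 - k - 12)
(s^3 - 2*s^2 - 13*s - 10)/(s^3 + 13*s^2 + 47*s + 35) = (s^2 - 3*s - 10)/(s^2 + 12*s + 35)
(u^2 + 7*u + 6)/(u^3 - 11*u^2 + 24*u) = (u^2 + 7*u + 6)/(u*(u^2 - 11*u + 24))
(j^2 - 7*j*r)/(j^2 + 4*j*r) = (j - 7*r)/(j + 4*r)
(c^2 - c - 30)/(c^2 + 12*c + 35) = (c - 6)/(c + 7)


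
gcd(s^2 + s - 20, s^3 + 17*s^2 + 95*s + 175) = s + 5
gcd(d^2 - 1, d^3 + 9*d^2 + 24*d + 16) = d + 1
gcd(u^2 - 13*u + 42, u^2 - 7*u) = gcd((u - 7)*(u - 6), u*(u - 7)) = u - 7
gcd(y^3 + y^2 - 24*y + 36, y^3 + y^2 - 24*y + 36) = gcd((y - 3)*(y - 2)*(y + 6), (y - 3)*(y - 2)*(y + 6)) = y^3 + y^2 - 24*y + 36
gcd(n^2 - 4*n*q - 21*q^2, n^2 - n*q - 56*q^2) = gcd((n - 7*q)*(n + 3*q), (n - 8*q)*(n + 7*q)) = 1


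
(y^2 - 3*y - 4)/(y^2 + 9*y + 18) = (y^2 - 3*y - 4)/(y^2 + 9*y + 18)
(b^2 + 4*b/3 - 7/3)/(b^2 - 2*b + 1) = (b + 7/3)/(b - 1)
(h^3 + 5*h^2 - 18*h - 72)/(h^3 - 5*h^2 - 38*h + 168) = (h + 3)/(h - 7)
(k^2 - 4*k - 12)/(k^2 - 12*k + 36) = (k + 2)/(k - 6)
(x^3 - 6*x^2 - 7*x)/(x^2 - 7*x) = x + 1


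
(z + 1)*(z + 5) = z^2 + 6*z + 5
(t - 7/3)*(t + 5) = t^2 + 8*t/3 - 35/3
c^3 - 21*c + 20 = (c - 4)*(c - 1)*(c + 5)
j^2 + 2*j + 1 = (j + 1)^2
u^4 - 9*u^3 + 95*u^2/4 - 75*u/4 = u*(u - 5)*(u - 5/2)*(u - 3/2)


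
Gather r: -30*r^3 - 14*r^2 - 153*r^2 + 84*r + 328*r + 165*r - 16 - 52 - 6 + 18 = -30*r^3 - 167*r^2 + 577*r - 56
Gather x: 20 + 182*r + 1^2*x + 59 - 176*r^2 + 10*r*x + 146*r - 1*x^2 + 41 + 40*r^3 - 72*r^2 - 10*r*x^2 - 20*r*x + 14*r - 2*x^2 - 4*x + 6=40*r^3 - 248*r^2 + 342*r + x^2*(-10*r - 3) + x*(-10*r - 3) + 126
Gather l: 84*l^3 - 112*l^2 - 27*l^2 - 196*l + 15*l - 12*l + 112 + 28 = 84*l^3 - 139*l^2 - 193*l + 140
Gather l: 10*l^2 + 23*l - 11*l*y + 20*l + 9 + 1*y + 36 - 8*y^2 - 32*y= 10*l^2 + l*(43 - 11*y) - 8*y^2 - 31*y + 45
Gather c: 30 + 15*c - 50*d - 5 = 15*c - 50*d + 25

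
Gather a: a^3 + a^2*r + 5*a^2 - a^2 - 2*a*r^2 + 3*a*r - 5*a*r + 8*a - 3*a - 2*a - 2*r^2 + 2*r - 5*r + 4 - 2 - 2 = a^3 + a^2*(r + 4) + a*(-2*r^2 - 2*r + 3) - 2*r^2 - 3*r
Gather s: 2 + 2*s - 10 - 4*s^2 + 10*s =-4*s^2 + 12*s - 8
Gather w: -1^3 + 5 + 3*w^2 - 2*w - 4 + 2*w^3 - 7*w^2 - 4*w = 2*w^3 - 4*w^2 - 6*w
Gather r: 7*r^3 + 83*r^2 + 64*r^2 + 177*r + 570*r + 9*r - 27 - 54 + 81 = 7*r^3 + 147*r^2 + 756*r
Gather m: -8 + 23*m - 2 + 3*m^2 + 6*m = 3*m^2 + 29*m - 10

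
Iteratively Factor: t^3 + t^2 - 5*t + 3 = (t - 1)*(t^2 + 2*t - 3) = (t - 1)^2*(t + 3)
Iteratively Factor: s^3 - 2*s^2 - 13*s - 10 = (s + 2)*(s^2 - 4*s - 5) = (s - 5)*(s + 2)*(s + 1)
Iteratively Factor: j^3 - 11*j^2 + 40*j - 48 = (j - 4)*(j^2 - 7*j + 12) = (j - 4)^2*(j - 3)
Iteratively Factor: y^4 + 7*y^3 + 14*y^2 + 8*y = (y + 2)*(y^3 + 5*y^2 + 4*y) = y*(y + 2)*(y^2 + 5*y + 4) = y*(y + 2)*(y + 4)*(y + 1)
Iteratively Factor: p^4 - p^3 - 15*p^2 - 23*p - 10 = (p - 5)*(p^3 + 4*p^2 + 5*p + 2) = (p - 5)*(p + 2)*(p^2 + 2*p + 1) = (p - 5)*(p + 1)*(p + 2)*(p + 1)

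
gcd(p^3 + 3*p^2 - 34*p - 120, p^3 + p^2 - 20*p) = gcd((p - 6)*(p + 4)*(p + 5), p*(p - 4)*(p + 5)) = p + 5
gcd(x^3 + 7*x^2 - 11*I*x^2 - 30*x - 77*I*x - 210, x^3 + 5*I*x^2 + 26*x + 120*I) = x - 5*I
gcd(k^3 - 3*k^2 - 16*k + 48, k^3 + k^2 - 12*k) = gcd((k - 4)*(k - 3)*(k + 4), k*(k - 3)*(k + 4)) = k^2 + k - 12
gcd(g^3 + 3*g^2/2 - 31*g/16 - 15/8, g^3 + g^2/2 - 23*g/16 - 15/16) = g^2 - g/2 - 15/16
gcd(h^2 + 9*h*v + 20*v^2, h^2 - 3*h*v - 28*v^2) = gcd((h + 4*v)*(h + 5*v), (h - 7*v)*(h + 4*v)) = h + 4*v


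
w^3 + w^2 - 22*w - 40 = (w - 5)*(w + 2)*(w + 4)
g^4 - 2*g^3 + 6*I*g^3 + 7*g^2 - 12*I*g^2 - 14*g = g*(g - 2)*(g - I)*(g + 7*I)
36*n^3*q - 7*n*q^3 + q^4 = q*(-6*n + q)*(-3*n + q)*(2*n + q)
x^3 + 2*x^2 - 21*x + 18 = (x - 3)*(x - 1)*(x + 6)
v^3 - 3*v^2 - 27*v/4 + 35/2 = (v - 7/2)*(v - 2)*(v + 5/2)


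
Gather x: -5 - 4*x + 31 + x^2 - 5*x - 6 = x^2 - 9*x + 20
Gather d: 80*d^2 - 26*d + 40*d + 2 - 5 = 80*d^2 + 14*d - 3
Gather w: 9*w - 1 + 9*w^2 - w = 9*w^2 + 8*w - 1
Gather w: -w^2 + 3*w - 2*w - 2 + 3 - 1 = -w^2 + w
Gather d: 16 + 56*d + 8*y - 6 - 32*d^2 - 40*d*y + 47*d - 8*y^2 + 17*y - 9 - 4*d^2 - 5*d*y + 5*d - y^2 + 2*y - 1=-36*d^2 + d*(108 - 45*y) - 9*y^2 + 27*y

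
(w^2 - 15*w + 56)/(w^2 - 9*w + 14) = (w - 8)/(w - 2)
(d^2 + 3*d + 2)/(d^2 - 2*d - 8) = (d + 1)/(d - 4)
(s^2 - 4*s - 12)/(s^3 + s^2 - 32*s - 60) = 1/(s + 5)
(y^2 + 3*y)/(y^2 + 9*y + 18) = y/(y + 6)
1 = 1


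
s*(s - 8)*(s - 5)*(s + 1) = s^4 - 12*s^3 + 27*s^2 + 40*s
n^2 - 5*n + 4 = (n - 4)*(n - 1)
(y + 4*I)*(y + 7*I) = y^2 + 11*I*y - 28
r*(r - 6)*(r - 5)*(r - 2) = r^4 - 13*r^3 + 52*r^2 - 60*r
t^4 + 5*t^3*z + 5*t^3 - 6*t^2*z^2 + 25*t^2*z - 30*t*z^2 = t*(t + 5)*(t - z)*(t + 6*z)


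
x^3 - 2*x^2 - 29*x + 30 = (x - 6)*(x - 1)*(x + 5)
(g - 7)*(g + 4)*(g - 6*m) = g^3 - 6*g^2*m - 3*g^2 + 18*g*m - 28*g + 168*m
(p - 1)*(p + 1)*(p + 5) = p^3 + 5*p^2 - p - 5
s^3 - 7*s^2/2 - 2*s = s*(s - 4)*(s + 1/2)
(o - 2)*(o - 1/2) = o^2 - 5*o/2 + 1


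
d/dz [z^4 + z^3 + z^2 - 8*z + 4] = 4*z^3 + 3*z^2 + 2*z - 8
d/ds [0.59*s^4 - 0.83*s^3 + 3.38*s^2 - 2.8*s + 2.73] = 2.36*s^3 - 2.49*s^2 + 6.76*s - 2.8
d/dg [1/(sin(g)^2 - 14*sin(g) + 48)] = 2*(7 - sin(g))*cos(g)/(sin(g)^2 - 14*sin(g) + 48)^2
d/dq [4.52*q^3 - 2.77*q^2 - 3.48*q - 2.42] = 13.56*q^2 - 5.54*q - 3.48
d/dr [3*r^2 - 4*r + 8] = 6*r - 4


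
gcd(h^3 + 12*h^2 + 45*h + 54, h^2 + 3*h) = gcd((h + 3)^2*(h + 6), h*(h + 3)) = h + 3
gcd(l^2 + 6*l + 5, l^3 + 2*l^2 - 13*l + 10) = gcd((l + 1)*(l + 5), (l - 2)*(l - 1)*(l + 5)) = l + 5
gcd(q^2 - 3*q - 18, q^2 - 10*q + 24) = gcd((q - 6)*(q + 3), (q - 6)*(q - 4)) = q - 6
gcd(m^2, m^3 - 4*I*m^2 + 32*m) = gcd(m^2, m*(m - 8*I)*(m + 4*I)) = m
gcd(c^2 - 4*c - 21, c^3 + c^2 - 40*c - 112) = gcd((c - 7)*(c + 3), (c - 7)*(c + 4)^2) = c - 7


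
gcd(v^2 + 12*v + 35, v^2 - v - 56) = v + 7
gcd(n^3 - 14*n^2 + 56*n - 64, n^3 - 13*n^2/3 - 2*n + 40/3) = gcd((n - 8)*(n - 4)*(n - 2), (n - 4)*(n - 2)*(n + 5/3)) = n^2 - 6*n + 8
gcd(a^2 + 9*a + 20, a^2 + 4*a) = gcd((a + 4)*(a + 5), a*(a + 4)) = a + 4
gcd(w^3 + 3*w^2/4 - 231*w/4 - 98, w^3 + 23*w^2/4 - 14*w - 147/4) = w^2 + 35*w/4 + 49/4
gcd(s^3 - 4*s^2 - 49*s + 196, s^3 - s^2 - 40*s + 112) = s^2 + 3*s - 28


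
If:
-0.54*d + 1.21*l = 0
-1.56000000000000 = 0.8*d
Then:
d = -1.95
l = -0.87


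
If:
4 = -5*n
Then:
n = -4/5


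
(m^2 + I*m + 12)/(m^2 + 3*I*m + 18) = (m + 4*I)/(m + 6*I)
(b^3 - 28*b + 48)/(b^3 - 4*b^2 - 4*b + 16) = (b + 6)/(b + 2)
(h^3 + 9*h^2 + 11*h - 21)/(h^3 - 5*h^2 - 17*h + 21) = (h + 7)/(h - 7)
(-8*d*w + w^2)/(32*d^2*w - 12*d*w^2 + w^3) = 1/(-4*d + w)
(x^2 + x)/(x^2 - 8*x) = (x + 1)/(x - 8)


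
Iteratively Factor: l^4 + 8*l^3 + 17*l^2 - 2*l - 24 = (l + 4)*(l^3 + 4*l^2 + l - 6) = (l - 1)*(l + 4)*(l^2 + 5*l + 6) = (l - 1)*(l + 3)*(l + 4)*(l + 2)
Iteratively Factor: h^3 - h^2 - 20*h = (h)*(h^2 - h - 20) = h*(h + 4)*(h - 5)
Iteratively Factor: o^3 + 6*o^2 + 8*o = (o + 4)*(o^2 + 2*o) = o*(o + 4)*(o + 2)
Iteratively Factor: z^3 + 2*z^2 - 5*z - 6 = (z + 1)*(z^2 + z - 6) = (z + 1)*(z + 3)*(z - 2)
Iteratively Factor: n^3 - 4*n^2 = (n)*(n^2 - 4*n) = n*(n - 4)*(n)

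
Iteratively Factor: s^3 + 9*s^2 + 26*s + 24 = (s + 4)*(s^2 + 5*s + 6) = (s + 2)*(s + 4)*(s + 3)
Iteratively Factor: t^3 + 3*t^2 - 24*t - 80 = (t + 4)*(t^2 - t - 20) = (t - 5)*(t + 4)*(t + 4)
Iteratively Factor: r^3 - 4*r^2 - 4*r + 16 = (r + 2)*(r^2 - 6*r + 8) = (r - 4)*(r + 2)*(r - 2)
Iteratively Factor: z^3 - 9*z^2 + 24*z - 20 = (z - 2)*(z^2 - 7*z + 10) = (z - 2)^2*(z - 5)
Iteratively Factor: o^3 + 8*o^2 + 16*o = (o + 4)*(o^2 + 4*o) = (o + 4)^2*(o)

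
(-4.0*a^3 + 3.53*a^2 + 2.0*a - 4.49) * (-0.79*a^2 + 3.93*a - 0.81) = 3.16*a^5 - 18.5087*a^4 + 15.5329*a^3 + 8.5478*a^2 - 19.2657*a + 3.6369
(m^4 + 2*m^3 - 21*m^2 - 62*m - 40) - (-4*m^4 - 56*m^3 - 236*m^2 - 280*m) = 5*m^4 + 58*m^3 + 215*m^2 + 218*m - 40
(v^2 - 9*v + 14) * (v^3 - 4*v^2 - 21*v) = v^5 - 13*v^4 + 29*v^3 + 133*v^2 - 294*v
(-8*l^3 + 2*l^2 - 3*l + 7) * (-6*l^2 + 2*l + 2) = 48*l^5 - 28*l^4 + 6*l^3 - 44*l^2 + 8*l + 14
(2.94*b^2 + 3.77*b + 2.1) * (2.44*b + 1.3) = 7.1736*b^3 + 13.0208*b^2 + 10.025*b + 2.73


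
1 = 1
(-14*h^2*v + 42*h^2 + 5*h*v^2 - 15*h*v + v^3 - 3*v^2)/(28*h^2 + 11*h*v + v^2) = (-2*h*v + 6*h + v^2 - 3*v)/(4*h + v)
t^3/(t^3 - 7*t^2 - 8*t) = t^2/(t^2 - 7*t - 8)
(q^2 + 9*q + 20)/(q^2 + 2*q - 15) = (q + 4)/(q - 3)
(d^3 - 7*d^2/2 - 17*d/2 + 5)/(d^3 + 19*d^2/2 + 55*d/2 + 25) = (2*d^2 - 11*d + 5)/(2*d^2 + 15*d + 25)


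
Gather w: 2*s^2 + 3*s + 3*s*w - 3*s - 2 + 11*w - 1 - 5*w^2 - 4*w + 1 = 2*s^2 - 5*w^2 + w*(3*s + 7) - 2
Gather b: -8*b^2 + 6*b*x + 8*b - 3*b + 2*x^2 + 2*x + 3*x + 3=-8*b^2 + b*(6*x + 5) + 2*x^2 + 5*x + 3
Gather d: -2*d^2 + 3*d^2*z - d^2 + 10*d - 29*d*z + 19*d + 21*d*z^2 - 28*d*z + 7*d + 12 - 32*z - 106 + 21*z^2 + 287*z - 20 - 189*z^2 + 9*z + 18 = d^2*(3*z - 3) + d*(21*z^2 - 57*z + 36) - 168*z^2 + 264*z - 96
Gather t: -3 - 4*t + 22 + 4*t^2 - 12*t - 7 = 4*t^2 - 16*t + 12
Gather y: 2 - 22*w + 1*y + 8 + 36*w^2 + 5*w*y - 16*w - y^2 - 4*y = 36*w^2 - 38*w - y^2 + y*(5*w - 3) + 10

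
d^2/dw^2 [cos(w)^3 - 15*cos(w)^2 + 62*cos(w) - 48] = -251*cos(w)/4 + 30*cos(2*w) - 9*cos(3*w)/4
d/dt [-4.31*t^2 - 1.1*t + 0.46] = -8.62*t - 1.1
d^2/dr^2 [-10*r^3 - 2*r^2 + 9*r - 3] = -60*r - 4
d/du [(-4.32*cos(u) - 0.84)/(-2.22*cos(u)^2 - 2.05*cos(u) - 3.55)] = (9.5904*cos(u)^2 + 3.7296*cos(u) - 13.614)*sin(u)/(4.9284*cos(u)^4 + 9.102*cos(u)^3 + 19.9645*cos(u)^2 + 14.555*cos(u) + 12.6025)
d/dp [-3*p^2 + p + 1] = 1 - 6*p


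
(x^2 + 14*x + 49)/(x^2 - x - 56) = (x + 7)/(x - 8)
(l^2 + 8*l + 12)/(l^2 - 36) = (l + 2)/(l - 6)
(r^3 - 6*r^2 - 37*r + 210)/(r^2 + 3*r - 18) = (r^2 - 12*r + 35)/(r - 3)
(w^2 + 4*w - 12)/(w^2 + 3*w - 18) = (w - 2)/(w - 3)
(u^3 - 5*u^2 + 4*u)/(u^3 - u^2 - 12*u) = (u - 1)/(u + 3)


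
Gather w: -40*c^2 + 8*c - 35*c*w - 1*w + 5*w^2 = -40*c^2 + 8*c + 5*w^2 + w*(-35*c - 1)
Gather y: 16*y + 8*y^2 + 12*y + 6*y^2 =14*y^2 + 28*y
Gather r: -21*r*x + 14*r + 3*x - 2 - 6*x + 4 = r*(14 - 21*x) - 3*x + 2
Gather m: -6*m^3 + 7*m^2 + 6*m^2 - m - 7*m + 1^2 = -6*m^3 + 13*m^2 - 8*m + 1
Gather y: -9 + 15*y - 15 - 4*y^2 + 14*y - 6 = -4*y^2 + 29*y - 30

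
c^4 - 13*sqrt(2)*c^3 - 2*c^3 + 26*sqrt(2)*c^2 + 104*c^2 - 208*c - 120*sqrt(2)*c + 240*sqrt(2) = (c - 2)*(c - 6*sqrt(2))*(c - 5*sqrt(2))*(c - 2*sqrt(2))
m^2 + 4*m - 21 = (m - 3)*(m + 7)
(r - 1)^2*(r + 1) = r^3 - r^2 - r + 1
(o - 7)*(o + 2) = o^2 - 5*o - 14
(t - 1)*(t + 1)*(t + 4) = t^3 + 4*t^2 - t - 4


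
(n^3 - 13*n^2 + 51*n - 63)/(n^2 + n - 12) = (n^2 - 10*n + 21)/(n + 4)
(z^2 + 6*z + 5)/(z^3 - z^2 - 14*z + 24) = (z^2 + 6*z + 5)/(z^3 - z^2 - 14*z + 24)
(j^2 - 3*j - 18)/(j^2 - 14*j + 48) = (j + 3)/(j - 8)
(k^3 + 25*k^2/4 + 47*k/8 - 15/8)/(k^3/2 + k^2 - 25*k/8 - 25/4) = (8*k^3 + 50*k^2 + 47*k - 15)/(4*k^3 + 8*k^2 - 25*k - 50)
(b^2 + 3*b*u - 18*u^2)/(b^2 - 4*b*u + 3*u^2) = (-b - 6*u)/(-b + u)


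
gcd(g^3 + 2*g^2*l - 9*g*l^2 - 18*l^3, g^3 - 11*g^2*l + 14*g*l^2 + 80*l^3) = g + 2*l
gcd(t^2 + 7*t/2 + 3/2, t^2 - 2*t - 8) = 1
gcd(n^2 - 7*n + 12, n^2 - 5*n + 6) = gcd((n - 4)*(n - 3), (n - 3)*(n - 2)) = n - 3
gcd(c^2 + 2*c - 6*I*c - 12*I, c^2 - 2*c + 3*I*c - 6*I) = 1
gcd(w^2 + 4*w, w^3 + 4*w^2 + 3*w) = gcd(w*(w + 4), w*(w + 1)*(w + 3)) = w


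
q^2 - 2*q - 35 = (q - 7)*(q + 5)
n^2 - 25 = (n - 5)*(n + 5)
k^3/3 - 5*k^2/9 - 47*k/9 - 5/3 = (k/3 + 1)*(k - 5)*(k + 1/3)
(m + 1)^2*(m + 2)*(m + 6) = m^4 + 10*m^3 + 29*m^2 + 32*m + 12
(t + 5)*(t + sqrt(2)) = t^2 + sqrt(2)*t + 5*t + 5*sqrt(2)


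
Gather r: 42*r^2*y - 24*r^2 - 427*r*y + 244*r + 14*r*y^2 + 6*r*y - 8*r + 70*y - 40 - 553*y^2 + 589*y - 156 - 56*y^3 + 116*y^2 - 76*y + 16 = r^2*(42*y - 24) + r*(14*y^2 - 421*y + 236) - 56*y^3 - 437*y^2 + 583*y - 180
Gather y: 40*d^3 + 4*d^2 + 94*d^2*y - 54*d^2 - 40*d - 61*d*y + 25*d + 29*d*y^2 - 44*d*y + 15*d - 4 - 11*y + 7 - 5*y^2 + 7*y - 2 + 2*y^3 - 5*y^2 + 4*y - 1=40*d^3 - 50*d^2 + 2*y^3 + y^2*(29*d - 10) + y*(94*d^2 - 105*d)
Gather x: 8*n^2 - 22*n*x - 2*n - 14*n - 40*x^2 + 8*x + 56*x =8*n^2 - 16*n - 40*x^2 + x*(64 - 22*n)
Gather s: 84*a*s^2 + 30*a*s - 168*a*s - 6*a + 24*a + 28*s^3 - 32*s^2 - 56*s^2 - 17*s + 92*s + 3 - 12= 18*a + 28*s^3 + s^2*(84*a - 88) + s*(75 - 138*a) - 9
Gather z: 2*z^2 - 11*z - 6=2*z^2 - 11*z - 6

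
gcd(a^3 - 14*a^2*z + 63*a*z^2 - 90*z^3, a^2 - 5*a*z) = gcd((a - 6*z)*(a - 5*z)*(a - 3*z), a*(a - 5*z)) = -a + 5*z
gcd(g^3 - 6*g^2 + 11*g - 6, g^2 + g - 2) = g - 1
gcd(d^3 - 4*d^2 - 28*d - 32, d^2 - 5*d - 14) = d + 2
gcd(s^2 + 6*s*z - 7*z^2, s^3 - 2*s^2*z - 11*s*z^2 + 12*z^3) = -s + z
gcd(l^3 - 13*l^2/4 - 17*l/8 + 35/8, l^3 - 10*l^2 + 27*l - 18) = l - 1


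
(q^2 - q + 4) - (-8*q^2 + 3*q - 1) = 9*q^2 - 4*q + 5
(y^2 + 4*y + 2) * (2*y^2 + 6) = 2*y^4 + 8*y^3 + 10*y^2 + 24*y + 12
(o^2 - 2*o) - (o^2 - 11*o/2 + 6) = 7*o/2 - 6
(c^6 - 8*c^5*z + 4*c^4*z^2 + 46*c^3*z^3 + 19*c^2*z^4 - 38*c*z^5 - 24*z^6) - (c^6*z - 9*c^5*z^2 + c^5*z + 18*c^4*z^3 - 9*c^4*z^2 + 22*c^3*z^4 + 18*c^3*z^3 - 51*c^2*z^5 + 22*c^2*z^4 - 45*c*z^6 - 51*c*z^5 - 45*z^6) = -c^6*z + c^6 + 9*c^5*z^2 - 9*c^5*z - 18*c^4*z^3 + 13*c^4*z^2 - 22*c^3*z^4 + 28*c^3*z^3 + 51*c^2*z^5 - 3*c^2*z^4 + 45*c*z^6 + 13*c*z^5 + 21*z^6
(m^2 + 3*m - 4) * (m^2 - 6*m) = m^4 - 3*m^3 - 22*m^2 + 24*m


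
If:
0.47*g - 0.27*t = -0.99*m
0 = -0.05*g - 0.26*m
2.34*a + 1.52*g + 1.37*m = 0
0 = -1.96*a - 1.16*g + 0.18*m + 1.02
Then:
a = -3.85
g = 7.18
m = -1.38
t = 7.43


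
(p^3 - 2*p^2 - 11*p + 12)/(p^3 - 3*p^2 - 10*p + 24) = (p - 1)/(p - 2)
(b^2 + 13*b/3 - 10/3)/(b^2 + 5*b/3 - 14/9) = 3*(b + 5)/(3*b + 7)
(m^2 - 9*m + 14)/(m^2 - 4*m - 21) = (m - 2)/(m + 3)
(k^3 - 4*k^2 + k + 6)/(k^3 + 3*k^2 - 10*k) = (k^2 - 2*k - 3)/(k*(k + 5))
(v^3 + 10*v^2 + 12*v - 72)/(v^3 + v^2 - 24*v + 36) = (v + 6)/(v - 3)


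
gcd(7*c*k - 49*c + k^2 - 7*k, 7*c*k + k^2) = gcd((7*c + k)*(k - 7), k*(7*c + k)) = 7*c + k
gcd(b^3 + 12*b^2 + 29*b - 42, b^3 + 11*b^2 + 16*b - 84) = b^2 + 13*b + 42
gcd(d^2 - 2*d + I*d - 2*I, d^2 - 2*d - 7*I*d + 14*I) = d - 2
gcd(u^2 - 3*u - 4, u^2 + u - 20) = u - 4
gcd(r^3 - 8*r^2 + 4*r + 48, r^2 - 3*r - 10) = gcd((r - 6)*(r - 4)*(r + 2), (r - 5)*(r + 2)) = r + 2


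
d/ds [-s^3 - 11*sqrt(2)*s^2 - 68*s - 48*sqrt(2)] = -3*s^2 - 22*sqrt(2)*s - 68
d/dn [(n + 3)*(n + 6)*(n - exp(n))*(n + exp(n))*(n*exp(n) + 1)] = n^5*exp(n) + 14*n^4*exp(n) - 3*n^3*exp(3*n) + 54*n^3*exp(n) + 4*n^3 - 30*n^2*exp(3*n) - 2*n^2*exp(2*n) + 54*n^2*exp(n) + 27*n^2 - 72*n*exp(3*n) - 20*n*exp(2*n) + 36*n - 18*exp(3*n) - 45*exp(2*n)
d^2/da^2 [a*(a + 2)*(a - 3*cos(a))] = 3*a^2*cos(a) + 12*a*sin(a) + 6*a*cos(a) + 6*a + 12*sin(a) - 6*cos(a) + 4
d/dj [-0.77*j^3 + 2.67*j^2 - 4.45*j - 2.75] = -2.31*j^2 + 5.34*j - 4.45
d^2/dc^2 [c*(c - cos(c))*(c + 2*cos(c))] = -c^2*cos(c) - 4*c*sin(c) + 4*c*cos(2*c) + 6*c + 4*sin(2*c) + 2*cos(c)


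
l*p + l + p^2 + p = (l + p)*(p + 1)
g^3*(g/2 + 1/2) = g^4/2 + g^3/2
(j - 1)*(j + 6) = j^2 + 5*j - 6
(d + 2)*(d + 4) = d^2 + 6*d + 8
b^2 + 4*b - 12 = (b - 2)*(b + 6)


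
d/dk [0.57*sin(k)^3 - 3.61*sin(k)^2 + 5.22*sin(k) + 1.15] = (1.71*sin(k)^2 - 7.22*sin(k) + 5.22)*cos(k)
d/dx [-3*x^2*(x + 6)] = 9*x*(-x - 4)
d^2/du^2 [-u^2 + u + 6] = -2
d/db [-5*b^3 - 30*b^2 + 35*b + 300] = -15*b^2 - 60*b + 35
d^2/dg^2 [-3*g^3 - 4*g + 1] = -18*g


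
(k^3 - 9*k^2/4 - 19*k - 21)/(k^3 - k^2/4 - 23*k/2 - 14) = (k - 6)/(k - 4)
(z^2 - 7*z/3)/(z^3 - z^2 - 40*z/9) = 3*(7 - 3*z)/(-9*z^2 + 9*z + 40)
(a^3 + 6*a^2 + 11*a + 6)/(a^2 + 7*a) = (a^3 + 6*a^2 + 11*a + 6)/(a*(a + 7))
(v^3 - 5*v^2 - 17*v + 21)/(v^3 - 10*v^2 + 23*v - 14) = (v + 3)/(v - 2)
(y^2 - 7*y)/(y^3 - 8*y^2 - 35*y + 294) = y/(y^2 - y - 42)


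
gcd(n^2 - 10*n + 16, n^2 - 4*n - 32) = n - 8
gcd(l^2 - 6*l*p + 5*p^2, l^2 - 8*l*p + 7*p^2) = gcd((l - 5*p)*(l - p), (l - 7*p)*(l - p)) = -l + p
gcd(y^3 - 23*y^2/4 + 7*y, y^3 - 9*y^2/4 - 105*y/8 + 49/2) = y^2 - 23*y/4 + 7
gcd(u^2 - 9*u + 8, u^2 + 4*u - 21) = 1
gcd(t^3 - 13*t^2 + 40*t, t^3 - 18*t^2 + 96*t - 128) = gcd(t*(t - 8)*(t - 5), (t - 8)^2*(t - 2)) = t - 8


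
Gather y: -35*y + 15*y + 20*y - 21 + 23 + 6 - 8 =0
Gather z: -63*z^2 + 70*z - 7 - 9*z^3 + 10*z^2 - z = -9*z^3 - 53*z^2 + 69*z - 7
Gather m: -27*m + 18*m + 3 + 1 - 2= 2 - 9*m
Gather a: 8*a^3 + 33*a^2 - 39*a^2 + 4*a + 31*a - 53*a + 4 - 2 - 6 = 8*a^3 - 6*a^2 - 18*a - 4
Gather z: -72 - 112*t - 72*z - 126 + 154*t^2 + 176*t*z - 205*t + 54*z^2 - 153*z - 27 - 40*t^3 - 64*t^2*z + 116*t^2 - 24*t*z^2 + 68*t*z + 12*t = -40*t^3 + 270*t^2 - 305*t + z^2*(54 - 24*t) + z*(-64*t^2 + 244*t - 225) - 225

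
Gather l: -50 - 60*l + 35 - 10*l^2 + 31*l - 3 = -10*l^2 - 29*l - 18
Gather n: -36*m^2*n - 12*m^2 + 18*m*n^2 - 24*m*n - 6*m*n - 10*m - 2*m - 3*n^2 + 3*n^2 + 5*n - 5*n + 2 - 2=-12*m^2 + 18*m*n^2 - 12*m + n*(-36*m^2 - 30*m)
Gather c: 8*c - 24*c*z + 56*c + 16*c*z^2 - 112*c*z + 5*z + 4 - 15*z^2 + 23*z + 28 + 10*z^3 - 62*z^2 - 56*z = c*(16*z^2 - 136*z + 64) + 10*z^3 - 77*z^2 - 28*z + 32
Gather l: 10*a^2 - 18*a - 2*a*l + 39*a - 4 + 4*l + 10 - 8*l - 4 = 10*a^2 + 21*a + l*(-2*a - 4) + 2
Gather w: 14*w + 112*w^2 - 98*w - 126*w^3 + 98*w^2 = -126*w^3 + 210*w^2 - 84*w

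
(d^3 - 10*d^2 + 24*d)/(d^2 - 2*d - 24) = d*(d - 4)/(d + 4)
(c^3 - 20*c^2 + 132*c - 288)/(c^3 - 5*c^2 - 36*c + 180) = (c^2 - 14*c + 48)/(c^2 + c - 30)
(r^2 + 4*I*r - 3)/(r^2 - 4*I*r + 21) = (r + I)/(r - 7*I)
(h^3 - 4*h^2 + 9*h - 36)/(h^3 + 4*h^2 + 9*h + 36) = (h - 4)/(h + 4)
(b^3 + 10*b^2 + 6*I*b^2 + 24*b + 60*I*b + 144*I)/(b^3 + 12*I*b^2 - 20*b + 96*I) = (b^2 + 10*b + 24)/(b^2 + 6*I*b + 16)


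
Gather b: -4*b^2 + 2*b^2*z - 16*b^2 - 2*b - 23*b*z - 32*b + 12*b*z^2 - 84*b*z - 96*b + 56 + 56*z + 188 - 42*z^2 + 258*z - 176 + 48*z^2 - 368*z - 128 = b^2*(2*z - 20) + b*(12*z^2 - 107*z - 130) + 6*z^2 - 54*z - 60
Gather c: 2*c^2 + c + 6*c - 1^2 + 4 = 2*c^2 + 7*c + 3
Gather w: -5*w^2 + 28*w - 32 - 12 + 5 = -5*w^2 + 28*w - 39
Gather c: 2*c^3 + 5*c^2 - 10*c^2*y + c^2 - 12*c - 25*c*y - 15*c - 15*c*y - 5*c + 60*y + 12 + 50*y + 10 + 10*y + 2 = 2*c^3 + c^2*(6 - 10*y) + c*(-40*y - 32) + 120*y + 24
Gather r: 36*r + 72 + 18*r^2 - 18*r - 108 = 18*r^2 + 18*r - 36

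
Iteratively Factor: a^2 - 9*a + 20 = (a - 5)*(a - 4)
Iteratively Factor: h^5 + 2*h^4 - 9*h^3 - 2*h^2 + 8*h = (h + 1)*(h^4 + h^3 - 10*h^2 + 8*h) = (h - 1)*(h + 1)*(h^3 + 2*h^2 - 8*h) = (h - 1)*(h + 1)*(h + 4)*(h^2 - 2*h) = h*(h - 1)*(h + 1)*(h + 4)*(h - 2)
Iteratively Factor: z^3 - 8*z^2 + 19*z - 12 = (z - 4)*(z^2 - 4*z + 3) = (z - 4)*(z - 1)*(z - 3)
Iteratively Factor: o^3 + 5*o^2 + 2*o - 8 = (o + 2)*(o^2 + 3*o - 4) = (o - 1)*(o + 2)*(o + 4)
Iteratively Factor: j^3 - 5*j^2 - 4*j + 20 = (j - 5)*(j^2 - 4) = (j - 5)*(j + 2)*(j - 2)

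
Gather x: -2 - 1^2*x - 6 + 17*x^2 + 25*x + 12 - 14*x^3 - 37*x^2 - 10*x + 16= -14*x^3 - 20*x^2 + 14*x + 20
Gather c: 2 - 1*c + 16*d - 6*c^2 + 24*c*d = -6*c^2 + c*(24*d - 1) + 16*d + 2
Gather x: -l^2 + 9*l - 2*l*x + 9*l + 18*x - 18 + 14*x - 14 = -l^2 + 18*l + x*(32 - 2*l) - 32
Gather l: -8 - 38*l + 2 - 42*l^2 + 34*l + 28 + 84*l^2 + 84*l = 42*l^2 + 80*l + 22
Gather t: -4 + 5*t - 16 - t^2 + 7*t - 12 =-t^2 + 12*t - 32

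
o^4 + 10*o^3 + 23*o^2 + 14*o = o*(o + 1)*(o + 2)*(o + 7)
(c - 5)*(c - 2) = c^2 - 7*c + 10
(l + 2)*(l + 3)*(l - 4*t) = l^3 - 4*l^2*t + 5*l^2 - 20*l*t + 6*l - 24*t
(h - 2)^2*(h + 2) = h^3 - 2*h^2 - 4*h + 8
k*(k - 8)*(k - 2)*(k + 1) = k^4 - 9*k^3 + 6*k^2 + 16*k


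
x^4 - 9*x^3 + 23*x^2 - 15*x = x*(x - 5)*(x - 3)*(x - 1)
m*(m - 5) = m^2 - 5*m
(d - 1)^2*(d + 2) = d^3 - 3*d + 2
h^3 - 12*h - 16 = (h - 4)*(h + 2)^2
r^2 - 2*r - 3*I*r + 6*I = (r - 2)*(r - 3*I)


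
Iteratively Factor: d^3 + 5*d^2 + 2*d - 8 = (d - 1)*(d^2 + 6*d + 8) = (d - 1)*(d + 4)*(d + 2)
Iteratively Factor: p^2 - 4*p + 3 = (p - 3)*(p - 1)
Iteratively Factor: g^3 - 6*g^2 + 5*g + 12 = (g + 1)*(g^2 - 7*g + 12) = (g - 3)*(g + 1)*(g - 4)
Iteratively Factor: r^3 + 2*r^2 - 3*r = (r - 1)*(r^2 + 3*r) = (r - 1)*(r + 3)*(r)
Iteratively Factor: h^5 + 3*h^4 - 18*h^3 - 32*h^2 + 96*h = (h - 2)*(h^4 + 5*h^3 - 8*h^2 - 48*h) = h*(h - 2)*(h^3 + 5*h^2 - 8*h - 48) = h*(h - 3)*(h - 2)*(h^2 + 8*h + 16) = h*(h - 3)*(h - 2)*(h + 4)*(h + 4)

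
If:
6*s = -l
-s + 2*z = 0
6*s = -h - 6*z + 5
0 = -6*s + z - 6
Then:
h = 163/11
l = 72/11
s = -12/11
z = -6/11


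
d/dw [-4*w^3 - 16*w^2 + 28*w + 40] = -12*w^2 - 32*w + 28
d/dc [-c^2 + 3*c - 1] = 3 - 2*c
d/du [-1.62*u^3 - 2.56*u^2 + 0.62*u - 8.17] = -4.86*u^2 - 5.12*u + 0.62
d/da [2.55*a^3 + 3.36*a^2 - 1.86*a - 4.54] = 7.65*a^2 + 6.72*a - 1.86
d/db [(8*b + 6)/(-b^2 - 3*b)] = 2*(4*b^2 + 6*b + 9)/(b^2*(b^2 + 6*b + 9))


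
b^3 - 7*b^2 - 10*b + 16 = (b - 8)*(b - 1)*(b + 2)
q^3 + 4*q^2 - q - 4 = (q - 1)*(q + 1)*(q + 4)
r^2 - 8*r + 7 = (r - 7)*(r - 1)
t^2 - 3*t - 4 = (t - 4)*(t + 1)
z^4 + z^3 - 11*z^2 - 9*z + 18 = (z - 3)*(z - 1)*(z + 2)*(z + 3)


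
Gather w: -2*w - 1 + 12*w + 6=10*w + 5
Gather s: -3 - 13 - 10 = -26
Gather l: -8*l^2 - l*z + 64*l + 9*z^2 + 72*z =-8*l^2 + l*(64 - z) + 9*z^2 + 72*z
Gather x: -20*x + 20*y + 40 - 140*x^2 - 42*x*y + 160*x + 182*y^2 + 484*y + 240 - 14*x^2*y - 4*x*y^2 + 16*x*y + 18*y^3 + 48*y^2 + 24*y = x^2*(-14*y - 140) + x*(-4*y^2 - 26*y + 140) + 18*y^3 + 230*y^2 + 528*y + 280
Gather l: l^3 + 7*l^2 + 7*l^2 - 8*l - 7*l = l^3 + 14*l^2 - 15*l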